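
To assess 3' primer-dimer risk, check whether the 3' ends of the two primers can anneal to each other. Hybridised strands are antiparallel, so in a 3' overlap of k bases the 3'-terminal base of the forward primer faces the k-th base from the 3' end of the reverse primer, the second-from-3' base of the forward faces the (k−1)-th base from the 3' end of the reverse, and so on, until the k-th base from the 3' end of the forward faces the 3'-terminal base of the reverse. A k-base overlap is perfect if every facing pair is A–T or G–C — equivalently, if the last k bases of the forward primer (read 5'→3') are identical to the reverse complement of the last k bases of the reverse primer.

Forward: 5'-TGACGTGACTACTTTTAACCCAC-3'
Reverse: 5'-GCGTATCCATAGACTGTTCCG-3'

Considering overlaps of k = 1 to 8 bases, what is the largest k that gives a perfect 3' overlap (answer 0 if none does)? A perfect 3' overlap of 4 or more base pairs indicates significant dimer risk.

Longest perfect overlap: 1 complementary base pair; below the dimer-risk threshold (threshold 4).

Last 8 bases (5'→3') — forward …TAACCCAC, reverse …CTGTTCCG.
Reverse complement of the reverse primer's last 8 bases: CGGAACAG; its first k bases are the reverse complement of the reverse primer's last k bases, so a perfect k-base overlap needs the forward primer's last k bases to equal them.
Comparing (forward last k vs required): k=1: C vs C ✓; k=2: AC vs CG ✗; k=3: CAC vs CGG ✗; k=4: CCAC vs CGGA ✗; k=5: CCCAC vs CGGAA ✗; k=6: ACCCAC vs CGGAAC ✗; k=7: AACCCAC vs CGGAACA ✗; k=8: TAACCCAC vs CGGAACAG ✗.
Only k = 1 is perfect, so the longest perfect 3' overlap is 1.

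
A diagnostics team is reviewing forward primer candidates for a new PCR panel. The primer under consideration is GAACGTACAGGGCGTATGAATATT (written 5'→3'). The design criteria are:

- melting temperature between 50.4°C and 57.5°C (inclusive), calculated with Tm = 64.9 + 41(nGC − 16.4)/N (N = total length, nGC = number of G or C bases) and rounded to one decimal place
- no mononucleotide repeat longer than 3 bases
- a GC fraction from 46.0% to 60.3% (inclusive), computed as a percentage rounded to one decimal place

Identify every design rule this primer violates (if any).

Fails: GC content.

Base counts: A=8, T=6, G=7, C=3 (length 24).
Tm: Tm = 64.9 + 41·(10 − 16.4)/24 = 54.0°C ✓
homopolymer run: longest run = 3 ✓
GC content: GC 10/24 = 41.7%, outside 46.0–60.3% ✗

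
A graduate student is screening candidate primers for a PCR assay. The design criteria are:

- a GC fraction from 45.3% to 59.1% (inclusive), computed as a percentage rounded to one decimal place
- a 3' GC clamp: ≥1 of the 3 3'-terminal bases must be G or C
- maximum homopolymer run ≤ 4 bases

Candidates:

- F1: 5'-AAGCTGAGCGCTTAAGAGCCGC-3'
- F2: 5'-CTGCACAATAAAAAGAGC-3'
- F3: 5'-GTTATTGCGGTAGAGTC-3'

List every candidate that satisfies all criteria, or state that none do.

F1 and F3.

F1 (22 nt, A=6 T=3 G=7 C=6): GC 13/22 = 59.1% ✓; 3' end CGC has 3 G/C ✓; longest run = 2 ✓ — passes.
F2 (18 nt, A=9 T=2 G=3 C=4): GC 7/18 = 38.9%, outside 45.3–59.1% ✗; 3' end AGC has 2 G/C ✓; longest run = 5, exceeds 4 ✗ — fails.
F3 (17 nt, A=3 T=6 G=6 C=2): GC 8/17 = 47.1% ✓; 3' end GTC has 2 G/C ✓; longest run = 2 ✓ — passes.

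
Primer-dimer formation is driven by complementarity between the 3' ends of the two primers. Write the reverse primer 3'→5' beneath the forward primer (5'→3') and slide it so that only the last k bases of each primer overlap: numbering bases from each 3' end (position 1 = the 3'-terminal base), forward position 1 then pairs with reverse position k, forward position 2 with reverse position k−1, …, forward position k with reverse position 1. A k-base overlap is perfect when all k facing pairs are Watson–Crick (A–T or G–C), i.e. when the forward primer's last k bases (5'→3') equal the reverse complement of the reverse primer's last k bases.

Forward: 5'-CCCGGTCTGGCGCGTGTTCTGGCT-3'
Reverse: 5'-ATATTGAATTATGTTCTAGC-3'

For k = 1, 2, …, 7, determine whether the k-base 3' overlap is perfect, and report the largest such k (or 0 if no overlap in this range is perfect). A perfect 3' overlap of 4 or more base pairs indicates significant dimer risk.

Longest perfect overlap: 3 complementary base pairs; below the dimer-risk threshold (threshold 4).

Last 7 bases (5'→3') — forward …TCTGGCT, reverse …TTCTAGC.
Reverse complement of the reverse primer's last 7 bases: GCTAGAA; its first k bases are the reverse complement of the reverse primer's last k bases, so a perfect k-base overlap needs the forward primer's last k bases to equal them.
Comparing (forward last k vs required): k=1: T vs G ✗; k=2: CT vs GC ✗; k=3: GCT vs GCT ✓; k=4: GGCT vs GCTA ✗; k=5: TGGCT vs GCTAG ✗; k=6: CTGGCT vs GCTAGA ✗; k=7: TCTGGCT vs GCTAGAA ✗.
Only k = 3 is perfect, so the longest perfect 3' overlap is 3.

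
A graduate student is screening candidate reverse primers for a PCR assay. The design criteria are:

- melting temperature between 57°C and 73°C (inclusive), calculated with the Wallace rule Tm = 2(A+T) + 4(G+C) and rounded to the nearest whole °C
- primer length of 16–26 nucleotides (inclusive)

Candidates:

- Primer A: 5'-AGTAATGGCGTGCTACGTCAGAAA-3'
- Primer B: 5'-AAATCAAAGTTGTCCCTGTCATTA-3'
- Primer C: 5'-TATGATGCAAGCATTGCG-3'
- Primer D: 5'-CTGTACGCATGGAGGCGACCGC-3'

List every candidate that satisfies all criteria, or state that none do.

Primer A (24 nt, A=8 T=5 G=7 C=4): Tm = 2·13 + 4·11 = 70°C ✓; length 24 ✓ — passes.
Primer B (24 nt, A=8 T=8 G=3 C=5): Tm = 2·16 + 4·8 = 64°C ✓; length 24 ✓ — passes.
Primer C (18 nt, A=5 T=5 G=5 C=3): Tm = 2·10 + 4·8 = 52°C, outside 57–73°C ✗; length 18 ✓ — fails.
Primer D (22 nt, A=4 T=3 G=8 C=7): Tm = 2·7 + 4·15 = 74°C, outside 57–73°C ✗; length 22 ✓ — fails.

Primer A and Primer B.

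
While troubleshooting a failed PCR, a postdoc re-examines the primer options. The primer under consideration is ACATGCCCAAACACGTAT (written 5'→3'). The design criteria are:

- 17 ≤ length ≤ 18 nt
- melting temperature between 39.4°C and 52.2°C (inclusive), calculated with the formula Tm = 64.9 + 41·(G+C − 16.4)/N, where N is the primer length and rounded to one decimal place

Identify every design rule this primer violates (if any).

Meets all criteria.

Base counts: A=7, T=3, G=2, C=6 (length 18).
length: length 18 ✓
Tm: Tm = 64.9 + 41·(8 − 16.4)/18 = 45.8°C ✓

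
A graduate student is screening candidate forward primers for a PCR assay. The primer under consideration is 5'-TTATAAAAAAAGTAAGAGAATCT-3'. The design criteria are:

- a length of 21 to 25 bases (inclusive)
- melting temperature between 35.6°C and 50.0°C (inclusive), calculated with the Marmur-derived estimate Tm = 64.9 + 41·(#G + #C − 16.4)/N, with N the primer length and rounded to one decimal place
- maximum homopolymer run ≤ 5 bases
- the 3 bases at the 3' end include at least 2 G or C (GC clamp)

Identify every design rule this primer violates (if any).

Fails: homopolymer run, GC clamp.

Base counts: A=13, T=6, G=3, C=1 (length 23).
length: length 23 ✓
Tm: Tm = 64.9 + 41·(4 − 16.4)/23 = 42.8°C ✓
homopolymer run: longest run = 7, exceeds 5 ✗
GC clamp: 3' end TCT has 1 G/C, need ≥2 ✗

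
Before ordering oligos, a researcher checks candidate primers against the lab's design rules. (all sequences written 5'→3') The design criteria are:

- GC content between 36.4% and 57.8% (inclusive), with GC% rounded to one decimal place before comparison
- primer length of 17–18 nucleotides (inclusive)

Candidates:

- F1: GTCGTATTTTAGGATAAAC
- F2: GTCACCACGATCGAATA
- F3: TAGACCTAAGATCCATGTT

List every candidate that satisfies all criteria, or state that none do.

F1 (19 nt, A=6 T=7 G=4 C=2): GC 6/19 = 31.6%, outside 36.4–57.8% ✗; length 19, outside 17–18 ✗ — fails.
F2 (17 nt, A=6 T=3 G=3 C=5): GC 8/17 = 47.1% ✓; length 17 ✓ — passes.
F3 (19 nt, A=6 T=6 G=3 C=4): GC 7/19 = 36.8% ✓; length 19, outside 17–18 ✗ — fails.

F2 only.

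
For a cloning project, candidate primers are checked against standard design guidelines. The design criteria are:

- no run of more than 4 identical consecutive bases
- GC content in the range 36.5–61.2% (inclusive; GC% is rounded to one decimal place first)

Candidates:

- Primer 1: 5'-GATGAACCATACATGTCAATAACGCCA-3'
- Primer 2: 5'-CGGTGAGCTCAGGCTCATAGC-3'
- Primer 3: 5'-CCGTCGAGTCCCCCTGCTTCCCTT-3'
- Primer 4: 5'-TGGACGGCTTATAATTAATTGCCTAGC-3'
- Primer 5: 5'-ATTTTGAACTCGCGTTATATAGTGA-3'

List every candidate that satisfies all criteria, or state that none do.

Primer 1 (27 nt, A=11 T=5 G=4 C=7): longest run = 2 ✓; GC 11/27 = 40.7% ✓ — passes.
Primer 2 (21 nt, A=4 T=4 G=7 C=6): longest run = 2 ✓; GC 13/21 = 61.9%, outside 36.5–61.2% ✗ — fails.
Primer 3 (24 nt, A=1 T=7 G=4 C=12): longest run = 5, exceeds 4 ✗; GC 16/24 = 66.7%, outside 36.5–61.2% ✗ — fails.
Primer 4 (27 nt, A=7 T=9 G=6 C=5): longest run = 2 ✓; GC 11/27 = 40.7% ✓ — passes.
Primer 5 (25 nt, A=7 T=10 G=5 C=3): longest run = 4 ✓; GC 8/25 = 32.0%, outside 36.5–61.2% ✗ — fails.

Primer 1 and Primer 4.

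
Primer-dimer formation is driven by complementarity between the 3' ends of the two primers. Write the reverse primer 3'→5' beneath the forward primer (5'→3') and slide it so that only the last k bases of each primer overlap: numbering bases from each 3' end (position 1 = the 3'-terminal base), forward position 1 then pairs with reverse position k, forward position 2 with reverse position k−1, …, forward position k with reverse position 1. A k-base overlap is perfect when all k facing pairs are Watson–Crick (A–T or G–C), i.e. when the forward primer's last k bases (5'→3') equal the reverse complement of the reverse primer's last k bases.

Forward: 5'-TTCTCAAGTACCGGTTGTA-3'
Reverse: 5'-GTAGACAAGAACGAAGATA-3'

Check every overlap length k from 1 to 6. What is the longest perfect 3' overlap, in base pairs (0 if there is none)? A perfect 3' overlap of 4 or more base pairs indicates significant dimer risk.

Longest perfect overlap: 2 complementary base pairs; below the dimer-risk threshold (threshold 4).

Last 6 bases (5'→3') — forward …GTTGTA, reverse …AAGATA.
Reverse complement of the reverse primer's last 6 bases: TATCTT; its first k bases are the reverse complement of the reverse primer's last k bases, so a perfect k-base overlap needs the forward primer's last k bases to equal them.
Comparing (forward last k vs required): k=1: A vs T ✗; k=2: TA vs TA ✓; k=3: GTA vs TAT ✗; k=4: TGTA vs TATC ✗; k=5: TTGTA vs TATCT ✗; k=6: GTTGTA vs TATCTT ✗.
Only k = 2 is perfect, so the longest perfect 3' overlap is 2.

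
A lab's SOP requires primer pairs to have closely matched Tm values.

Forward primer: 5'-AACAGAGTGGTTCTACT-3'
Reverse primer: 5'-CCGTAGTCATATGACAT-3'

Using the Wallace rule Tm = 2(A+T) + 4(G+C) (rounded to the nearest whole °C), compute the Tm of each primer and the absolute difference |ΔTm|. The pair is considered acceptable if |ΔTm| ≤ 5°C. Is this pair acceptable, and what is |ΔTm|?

|ΔTm| = 0°C; the pair is acceptable.

Forward: A=5 T=5 G=4 C=3 → Tm = 2·10 + 4·7 = 48°C.
Reverse: A=5 T=5 G=3 C=4 → Tm = 2·10 + 4·7 = 48°C.
|ΔTm| = |48 − 48| = 0°C, ≤ 5°C.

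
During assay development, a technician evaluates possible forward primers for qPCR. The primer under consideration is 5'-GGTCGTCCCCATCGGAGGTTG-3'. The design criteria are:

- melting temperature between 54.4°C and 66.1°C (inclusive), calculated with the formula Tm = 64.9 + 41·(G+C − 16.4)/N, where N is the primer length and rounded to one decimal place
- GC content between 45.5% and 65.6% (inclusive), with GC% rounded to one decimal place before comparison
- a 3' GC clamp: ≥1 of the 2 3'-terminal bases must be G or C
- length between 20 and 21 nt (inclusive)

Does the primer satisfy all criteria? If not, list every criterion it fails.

Base counts: A=2, T=5, G=8, C=6 (length 21).
Tm: Tm = 64.9 + 41·(14 − 16.4)/21 = 60.2°C ✓
GC content: GC 14/21 = 66.7%, outside 45.5–65.6% ✗
GC clamp: 3' end TG has 1 G/C ✓
length: length 21 ✓

Fails: GC content.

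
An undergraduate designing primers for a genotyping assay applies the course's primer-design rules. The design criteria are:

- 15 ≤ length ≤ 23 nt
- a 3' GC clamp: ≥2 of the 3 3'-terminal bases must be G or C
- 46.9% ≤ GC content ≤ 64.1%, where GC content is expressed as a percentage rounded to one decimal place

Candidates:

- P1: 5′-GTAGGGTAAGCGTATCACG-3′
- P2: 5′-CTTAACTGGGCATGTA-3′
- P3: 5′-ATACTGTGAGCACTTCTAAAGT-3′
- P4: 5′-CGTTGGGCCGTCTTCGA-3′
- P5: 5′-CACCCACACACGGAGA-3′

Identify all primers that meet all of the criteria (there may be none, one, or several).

P1 only.

P1 (19 nt, A=5 T=4 G=7 C=3): length 19 ✓; 3' end ACG has 2 G/C ✓; GC 10/19 = 52.6% ✓ — passes.
P2 (16 nt, A=4 T=5 G=4 C=3): length 16 ✓; 3' end GTA has 1 G/C, need ≥2 ✗; GC 7/16 = 43.8%, outside 46.9–64.1% ✗ — fails.
P3 (22 nt, A=7 T=7 G=4 C=4): length 22 ✓; 3' end AGT has 1 G/C, need ≥2 ✗; GC 8/22 = 36.4%, outside 46.9–64.1% ✗ — fails.
P4 (17 nt, A=1 T=5 G=6 C=5): length 17 ✓; 3' end CGA has 2 G/C ✓; GC 11/17 = 64.7%, outside 46.9–64.1% ✗ — fails.
P5 (16 nt, A=6 T=0 G=3 C=7): length 16 ✓; 3' end AGA has 1 G/C, need ≥2 ✗; GC 10/16 = 62.5% ✓ — fails.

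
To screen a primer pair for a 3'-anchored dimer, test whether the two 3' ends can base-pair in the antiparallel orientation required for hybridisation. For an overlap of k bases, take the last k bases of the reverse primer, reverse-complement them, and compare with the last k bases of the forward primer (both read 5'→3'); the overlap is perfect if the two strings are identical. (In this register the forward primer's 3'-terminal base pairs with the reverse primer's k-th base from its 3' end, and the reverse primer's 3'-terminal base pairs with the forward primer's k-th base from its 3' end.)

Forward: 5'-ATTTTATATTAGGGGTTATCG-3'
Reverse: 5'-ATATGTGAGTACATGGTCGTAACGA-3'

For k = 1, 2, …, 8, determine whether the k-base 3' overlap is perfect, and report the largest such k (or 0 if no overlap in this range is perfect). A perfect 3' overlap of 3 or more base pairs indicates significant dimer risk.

Longest perfect overlap: 3 complementary base pairs; significant dimer risk (threshold 3).

Last 8 bases (5'→3') — forward …GGTTATCG, reverse …CGTAACGA.
Reverse complement of the reverse primer's last 8 bases: TCGTTACG; its first k bases are the reverse complement of the reverse primer's last k bases, so a perfect k-base overlap needs the forward primer's last k bases to equal them.
Comparing (forward last k vs required): k=1: G vs T ✗; k=2: CG vs TC ✗; k=3: TCG vs TCG ✓; k=4: ATCG vs TCGT ✗; k=5: TATCG vs TCGTT ✗; k=6: TTATCG vs TCGTTA ✗; k=7: GTTATCG vs TCGTTAC ✗; k=8: GGTTATCG vs TCGTTACG ✗.
Only k = 3 is perfect, so the longest perfect 3' overlap is 3.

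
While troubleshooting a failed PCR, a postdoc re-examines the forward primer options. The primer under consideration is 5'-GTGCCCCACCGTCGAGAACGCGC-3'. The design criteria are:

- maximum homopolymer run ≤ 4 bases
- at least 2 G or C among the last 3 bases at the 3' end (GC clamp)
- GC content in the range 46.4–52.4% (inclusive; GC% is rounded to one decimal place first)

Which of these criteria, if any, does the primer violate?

Base counts: A=4, T=2, G=7, C=10 (length 23).
homopolymer run: longest run = 4 ✓
GC clamp: 3' end CGC has 3 G/C ✓
GC content: GC 17/23 = 73.9%, outside 46.4–52.4% ✗

Fails: GC content.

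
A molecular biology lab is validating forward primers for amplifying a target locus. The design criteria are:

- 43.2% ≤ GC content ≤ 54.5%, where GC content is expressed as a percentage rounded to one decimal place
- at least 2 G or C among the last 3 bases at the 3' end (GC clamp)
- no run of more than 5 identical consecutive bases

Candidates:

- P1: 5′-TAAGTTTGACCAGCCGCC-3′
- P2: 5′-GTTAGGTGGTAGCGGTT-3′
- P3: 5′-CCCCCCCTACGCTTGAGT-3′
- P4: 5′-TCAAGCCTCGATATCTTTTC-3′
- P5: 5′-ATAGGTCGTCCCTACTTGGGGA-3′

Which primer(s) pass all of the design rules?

P1 (18 nt, A=4 T=4 G=4 C=6): GC 10/18 = 55.6%, outside 43.2–54.5% ✗; 3' end GCC has 3 G/C ✓; longest run = 3 ✓ — fails.
P2 (17 nt, A=2 T=6 G=8 C=1): GC 9/17 = 52.9% ✓; 3' end GTT has 1 G/C, need ≥2 ✗; longest run = 2 ✓ — fails.
P3 (18 nt, A=2 T=4 G=3 C=9): GC 12/18 = 66.7%, outside 43.2–54.5% ✗; 3' end AGT has 1 G/C, need ≥2 ✗; longest run = 7, exceeds 5 ✗ — fails.
P4 (20 nt, A=4 T=8 G=2 C=6): GC 8/20 = 40.0%, outside 43.2–54.5% ✗; 3' end TTC has 1 G/C, need ≥2 ✗; longest run = 4 ✓ — fails.
P5 (22 nt, A=4 T=6 G=7 C=5): GC 12/22 = 54.5% ✓; 3' end GGA has 2 G/C ✓; longest run = 4 ✓ — passes.

P5 only.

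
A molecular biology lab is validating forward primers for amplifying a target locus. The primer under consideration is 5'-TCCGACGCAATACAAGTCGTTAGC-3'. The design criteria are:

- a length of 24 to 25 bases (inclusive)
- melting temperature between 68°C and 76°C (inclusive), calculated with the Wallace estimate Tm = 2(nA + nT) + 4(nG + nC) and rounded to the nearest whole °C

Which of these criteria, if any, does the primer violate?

Base counts: A=7, T=5, G=5, C=7 (length 24).
length: length 24 ✓
Tm: Tm = 2·12 + 4·12 = 72°C ✓

Meets all criteria.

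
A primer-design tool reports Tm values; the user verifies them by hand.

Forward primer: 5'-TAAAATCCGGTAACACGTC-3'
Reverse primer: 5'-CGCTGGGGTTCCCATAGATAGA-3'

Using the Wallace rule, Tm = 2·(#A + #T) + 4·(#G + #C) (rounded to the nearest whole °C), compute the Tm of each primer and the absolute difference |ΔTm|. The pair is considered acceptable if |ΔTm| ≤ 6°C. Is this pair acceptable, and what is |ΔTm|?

|ΔTm| = 14°C; the pair is not acceptable.

Forward: A=7 T=4 G=3 C=5 → Tm = 2·11 + 4·8 = 54°C.
Reverse: A=5 T=5 G=7 C=5 → Tm = 2·10 + 4·12 = 68°C.
|ΔTm| = |54 − 68| = 14°C, > 6°C.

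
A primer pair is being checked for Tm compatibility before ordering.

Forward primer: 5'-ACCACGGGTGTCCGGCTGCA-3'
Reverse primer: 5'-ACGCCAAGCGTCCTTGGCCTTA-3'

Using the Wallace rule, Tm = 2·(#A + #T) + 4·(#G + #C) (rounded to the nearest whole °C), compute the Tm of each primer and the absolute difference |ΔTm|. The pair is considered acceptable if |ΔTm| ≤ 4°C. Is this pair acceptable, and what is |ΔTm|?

Forward: A=3 T=3 G=7 C=7 → Tm = 2·6 + 4·14 = 68°C.
Reverse: A=4 T=5 G=5 C=8 → Tm = 2·9 + 4·13 = 70°C.
|ΔTm| = |68 − 70| = 2°C, ≤ 4°C.

|ΔTm| = 2°C; the pair is acceptable.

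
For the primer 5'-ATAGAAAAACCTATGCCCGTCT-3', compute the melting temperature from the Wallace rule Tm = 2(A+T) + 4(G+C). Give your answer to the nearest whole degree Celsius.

62°C

Base counts: A=8, T=5, G=3, C=6 (length 22).
Tm = 2·(8+5) + 4·(3+6) = 2·13 + 4·9 = 26 + 36 = 62°C.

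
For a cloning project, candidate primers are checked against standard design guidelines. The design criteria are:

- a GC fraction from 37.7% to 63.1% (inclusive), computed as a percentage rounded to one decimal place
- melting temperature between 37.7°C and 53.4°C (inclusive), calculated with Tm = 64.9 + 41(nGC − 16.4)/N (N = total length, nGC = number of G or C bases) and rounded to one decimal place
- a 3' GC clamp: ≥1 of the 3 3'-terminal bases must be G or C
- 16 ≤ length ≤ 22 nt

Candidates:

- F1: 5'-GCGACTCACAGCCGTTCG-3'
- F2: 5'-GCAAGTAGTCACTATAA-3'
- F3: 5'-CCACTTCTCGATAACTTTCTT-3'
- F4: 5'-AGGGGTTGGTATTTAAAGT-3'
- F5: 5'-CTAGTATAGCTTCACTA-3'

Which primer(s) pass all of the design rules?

F3 only.

F1 (18 nt, A=3 T=3 G=5 C=7): GC 12/18 = 66.7%, outside 37.7–63.1% ✗; Tm = 64.9 + 41·(12 − 16.4)/18 = 54.9°C, outside 37.7–53.4°C ✗; 3' end TCG has 2 G/C ✓; length 18 ✓ — fails.
F2 (17 nt, A=7 T=4 G=3 C=3): GC 6/17 = 35.3%, outside 37.7–63.1% ✗; Tm = 64.9 + 41·(6 − 16.4)/17 = 39.8°C ✓; 3' end TAA has 0 G/C, need ≥1 ✗; length 17 ✓ — fails.
F3 (21 nt, A=4 T=9 G=1 C=7): GC 8/21 = 38.1% ✓; Tm = 64.9 + 41·(8 − 16.4)/21 = 48.5°C ✓; 3' end CTT has 1 G/C ✓; length 21 ✓ — passes.
F4 (19 nt, A=5 T=7 G=7 C=0): GC 7/19 = 36.8%, outside 37.7–63.1% ✗; Tm = 64.9 + 41·(7 − 16.4)/19 = 44.6°C ✓; 3' end AGT has 1 G/C ✓; length 19 ✓ — fails.
F5 (17 nt, A=5 T=6 G=2 C=4): GC 6/17 = 35.3%, outside 37.7–63.1% ✗; Tm = 64.9 + 41·(6 − 16.4)/17 = 39.8°C ✓; 3' end CTA has 1 G/C ✓; length 17 ✓ — fails.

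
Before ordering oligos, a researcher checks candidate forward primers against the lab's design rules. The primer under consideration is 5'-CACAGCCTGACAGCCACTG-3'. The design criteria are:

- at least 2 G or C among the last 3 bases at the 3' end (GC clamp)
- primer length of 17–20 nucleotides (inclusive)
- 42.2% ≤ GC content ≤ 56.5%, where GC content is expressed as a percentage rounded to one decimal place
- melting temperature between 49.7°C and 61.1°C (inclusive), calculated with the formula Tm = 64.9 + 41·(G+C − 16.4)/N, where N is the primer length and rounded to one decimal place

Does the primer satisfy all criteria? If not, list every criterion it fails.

Fails: GC content.

Base counts: A=5, T=2, G=4, C=8 (length 19).
GC clamp: 3' end CTG has 2 G/C ✓
length: length 19 ✓
GC content: GC 12/19 = 63.2%, outside 42.2–56.5% ✗
Tm: Tm = 64.9 + 41·(12 − 16.4)/19 = 55.4°C ✓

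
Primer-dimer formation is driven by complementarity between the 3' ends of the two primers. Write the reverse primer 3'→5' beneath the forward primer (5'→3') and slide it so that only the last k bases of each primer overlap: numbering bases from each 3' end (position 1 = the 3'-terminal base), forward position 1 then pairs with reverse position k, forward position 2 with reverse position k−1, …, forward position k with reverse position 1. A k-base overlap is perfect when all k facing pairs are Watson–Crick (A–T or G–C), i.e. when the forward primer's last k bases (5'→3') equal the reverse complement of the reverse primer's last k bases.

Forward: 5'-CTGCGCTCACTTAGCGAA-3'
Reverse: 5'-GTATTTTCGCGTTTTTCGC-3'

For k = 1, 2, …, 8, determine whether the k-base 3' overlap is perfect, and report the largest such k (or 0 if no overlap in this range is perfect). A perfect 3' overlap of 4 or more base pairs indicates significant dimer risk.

Longest perfect overlap: 5 complementary base pairs; significant dimer risk (threshold 4).

Last 8 bases (5'→3') — forward …TTAGCGAA, reverse …TTTTTCGC.
Reverse complement of the reverse primer's last 8 bases: GCGAAAAA; its first k bases are the reverse complement of the reverse primer's last k bases, so a perfect k-base overlap needs the forward primer's last k bases to equal them.
Comparing (forward last k vs required): k=1: A vs G ✗; k=2: AA vs GC ✗; k=3: GAA vs GCG ✗; k=4: CGAA vs GCGA ✗; k=5: GCGAA vs GCGAA ✓; k=6: AGCGAA vs GCGAAA ✗; k=7: TAGCGAA vs GCGAAAA ✗; k=8: TTAGCGAA vs GCGAAAAA ✗.
Only k = 5 is perfect, so the longest perfect 3' overlap is 5.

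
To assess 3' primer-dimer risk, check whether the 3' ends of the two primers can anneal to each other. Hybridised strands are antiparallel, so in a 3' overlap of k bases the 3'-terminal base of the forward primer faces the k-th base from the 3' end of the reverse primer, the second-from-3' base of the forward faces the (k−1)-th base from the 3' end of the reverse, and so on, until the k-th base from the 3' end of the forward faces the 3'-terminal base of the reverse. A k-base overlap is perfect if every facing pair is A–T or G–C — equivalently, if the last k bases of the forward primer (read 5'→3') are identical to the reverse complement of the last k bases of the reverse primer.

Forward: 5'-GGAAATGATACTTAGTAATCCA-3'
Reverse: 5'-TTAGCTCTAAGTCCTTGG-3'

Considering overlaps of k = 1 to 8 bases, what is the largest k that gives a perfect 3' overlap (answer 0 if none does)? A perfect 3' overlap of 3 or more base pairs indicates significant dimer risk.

Last 8 bases (5'→3') — forward …GTAATCCA, reverse …GTCCTTGG.
Reverse complement of the reverse primer's last 8 bases: CCAAGGAC; its first k bases are the reverse complement of the reverse primer's last k bases, so a perfect k-base overlap needs the forward primer's last k bases to equal them.
Comparing (forward last k vs required): k=1: A vs C ✗; k=2: CA vs CC ✗; k=3: CCA vs CCA ✓; k=4: TCCA vs CCAA ✗; k=5: ATCCA vs CCAAG ✗; k=6: AATCCA vs CCAAGG ✗; k=7: TAATCCA vs CCAAGGA ✗; k=8: GTAATCCA vs CCAAGGAC ✗.
Only k = 3 is perfect, so the longest perfect 3' overlap is 3.

Longest perfect overlap: 3 complementary base pairs; significant dimer risk (threshold 3).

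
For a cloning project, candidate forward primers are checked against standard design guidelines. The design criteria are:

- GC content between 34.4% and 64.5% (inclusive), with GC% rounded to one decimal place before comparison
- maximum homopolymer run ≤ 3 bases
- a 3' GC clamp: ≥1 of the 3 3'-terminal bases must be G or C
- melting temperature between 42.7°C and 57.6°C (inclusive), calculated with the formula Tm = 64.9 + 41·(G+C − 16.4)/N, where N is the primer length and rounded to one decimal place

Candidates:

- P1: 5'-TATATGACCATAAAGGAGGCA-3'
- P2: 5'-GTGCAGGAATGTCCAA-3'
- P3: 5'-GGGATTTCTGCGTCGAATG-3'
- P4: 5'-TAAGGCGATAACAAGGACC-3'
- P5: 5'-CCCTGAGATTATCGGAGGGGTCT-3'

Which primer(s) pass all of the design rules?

P1 (21 nt, A=9 T=4 G=5 C=3): GC 8/21 = 38.1% ✓; longest run = 3 ✓; 3' end GCA has 2 G/C ✓; Tm = 64.9 + 41·(8 − 16.4)/21 = 48.5°C ✓ — passes.
P2 (16 nt, A=5 T=3 G=5 C=3): GC 8/16 = 50.0% ✓; longest run = 2 ✓; 3' end CAA has 1 G/C ✓; Tm = 64.9 + 41·(8 − 16.4)/16 = 43.4°C ✓ — passes.
P3 (19 nt, A=3 T=6 G=7 C=3): GC 10/19 = 52.6% ✓; longest run = 3 ✓; 3' end ATG has 1 G/C ✓; Tm = 64.9 + 41·(10 − 16.4)/19 = 51.1°C ✓ — passes.
P4 (19 nt, A=8 T=2 G=5 C=4): GC 9/19 = 47.4% ✓; longest run = 2 ✓; 3' end ACC has 2 G/C ✓; Tm = 64.9 + 41·(9 − 16.4)/19 = 48.9°C ✓ — passes.
P5 (23 nt, A=4 T=6 G=8 C=5): GC 13/23 = 56.5% ✓; longest run = 4, exceeds 3 ✗; 3' end TCT has 1 G/C ✓; Tm = 64.9 + 41·(13 − 16.4)/23 = 58.8°C, outside 42.7–57.6°C ✗ — fails.

P1, P2, P3 and P4.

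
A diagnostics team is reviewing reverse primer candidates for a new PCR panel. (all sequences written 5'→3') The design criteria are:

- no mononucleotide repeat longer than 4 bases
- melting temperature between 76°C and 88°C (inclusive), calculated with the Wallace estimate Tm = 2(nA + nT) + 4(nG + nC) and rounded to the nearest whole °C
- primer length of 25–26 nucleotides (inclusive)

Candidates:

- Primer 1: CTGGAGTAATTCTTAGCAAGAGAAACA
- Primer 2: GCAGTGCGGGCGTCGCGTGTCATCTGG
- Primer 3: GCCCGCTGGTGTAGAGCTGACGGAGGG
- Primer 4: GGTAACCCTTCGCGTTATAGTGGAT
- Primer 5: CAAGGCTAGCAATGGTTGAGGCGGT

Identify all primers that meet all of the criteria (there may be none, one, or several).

Primer 5 only.

Primer 1 (27 nt, A=11 T=6 G=6 C=4): longest run = 3 ✓; Tm = 2·17 + 4·10 = 74°C, outside 76–88°C ✗; length 27, outside 25–26 ✗ — fails.
Primer 2 (27 nt, A=2 T=6 G=12 C=7): longest run = 3 ✓; Tm = 2·8 + 4·19 = 92°C, outside 76–88°C ✗; length 27, outside 25–26 ✗ — fails.
Primer 3 (27 nt, A=4 T=4 G=13 C=6): longest run = 3 ✓; Tm = 2·8 + 4·19 = 92°C, outside 76–88°C ✗; length 27, outside 25–26 ✗ — fails.
Primer 4 (25 nt, A=5 T=8 G=7 C=5): longest run = 3 ✓; Tm = 2·13 + 4·12 = 74°C, outside 76–88°C ✗; length 25 ✓ — fails.
Primer 5 (25 nt, A=6 T=5 G=10 C=4): longest run = 2 ✓; Tm = 2·11 + 4·14 = 78°C ✓; length 25 ✓ — passes.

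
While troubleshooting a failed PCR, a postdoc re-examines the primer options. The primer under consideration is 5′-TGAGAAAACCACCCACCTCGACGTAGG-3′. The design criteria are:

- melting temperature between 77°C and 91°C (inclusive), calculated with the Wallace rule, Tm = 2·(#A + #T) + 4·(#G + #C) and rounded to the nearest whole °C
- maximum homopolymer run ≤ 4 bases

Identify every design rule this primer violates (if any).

Base counts: A=9, T=3, G=6, C=9 (length 27).
Tm: Tm = 2·12 + 4·15 = 84°C ✓
homopolymer run: longest run = 4 ✓

Meets all criteria.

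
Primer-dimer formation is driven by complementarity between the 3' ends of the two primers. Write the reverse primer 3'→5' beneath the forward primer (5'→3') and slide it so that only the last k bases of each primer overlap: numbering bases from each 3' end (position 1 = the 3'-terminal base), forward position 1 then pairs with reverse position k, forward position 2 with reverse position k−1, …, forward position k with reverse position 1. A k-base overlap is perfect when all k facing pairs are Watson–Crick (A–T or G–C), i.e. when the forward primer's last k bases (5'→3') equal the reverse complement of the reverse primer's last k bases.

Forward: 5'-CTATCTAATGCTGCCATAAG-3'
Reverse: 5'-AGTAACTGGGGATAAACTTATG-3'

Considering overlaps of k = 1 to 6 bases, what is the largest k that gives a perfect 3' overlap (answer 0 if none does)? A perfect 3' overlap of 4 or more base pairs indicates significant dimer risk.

Last 6 bases (5'→3') — forward …CATAAG, reverse …CTTATG.
Reverse complement of the reverse primer's last 6 bases: CATAAG; its first k bases are the reverse complement of the reverse primer's last k bases, so a perfect k-base overlap needs the forward primer's last k bases to equal them.
Comparing (forward last k vs required): k=1: G vs C ✗; k=2: AG vs CA ✗; k=3: AAG vs CAT ✗; k=4: TAAG vs CATA ✗; k=5: ATAAG vs CATAA ✗; k=6: CATAAG vs CATAAG ✓.
Only k = 6 is perfect, so the longest perfect 3' overlap is 6.

Longest perfect overlap: 6 complementary base pairs; significant dimer risk (threshold 4).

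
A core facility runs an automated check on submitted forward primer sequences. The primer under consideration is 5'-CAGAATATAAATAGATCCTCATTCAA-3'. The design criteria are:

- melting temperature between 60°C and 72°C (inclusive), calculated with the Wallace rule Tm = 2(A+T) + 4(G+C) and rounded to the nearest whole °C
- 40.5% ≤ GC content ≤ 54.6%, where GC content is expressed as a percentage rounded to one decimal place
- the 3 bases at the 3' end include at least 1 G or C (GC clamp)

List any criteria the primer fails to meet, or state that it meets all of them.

Fails: GC content.

Base counts: A=12, T=7, G=2, C=5 (length 26).
Tm: Tm = 2·19 + 4·7 = 66°C ✓
GC content: GC 7/26 = 26.9%, outside 40.5–54.6% ✗
GC clamp: 3' end CAA has 1 G/C ✓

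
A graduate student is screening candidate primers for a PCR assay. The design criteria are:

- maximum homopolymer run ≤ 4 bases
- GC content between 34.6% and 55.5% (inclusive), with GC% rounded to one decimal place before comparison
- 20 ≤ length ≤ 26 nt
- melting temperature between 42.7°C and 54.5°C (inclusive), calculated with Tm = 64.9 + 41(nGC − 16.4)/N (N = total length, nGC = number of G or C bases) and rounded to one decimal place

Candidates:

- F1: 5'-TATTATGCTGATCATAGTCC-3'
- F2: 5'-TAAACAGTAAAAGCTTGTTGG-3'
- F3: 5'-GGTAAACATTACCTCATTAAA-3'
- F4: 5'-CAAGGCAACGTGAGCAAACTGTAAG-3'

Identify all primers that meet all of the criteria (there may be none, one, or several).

F1 (20 nt, A=5 T=8 G=3 C=4): longest run = 2 ✓; GC 7/20 = 35.0% ✓; length 20 ✓; Tm = 64.9 + 41·(7 − 16.4)/20 = 45.6°C ✓ — passes.
F2 (21 nt, A=8 T=6 G=5 C=2): longest run = 4 ✓; GC 7/21 = 33.3%, outside 34.6–55.5% ✗; length 21 ✓; Tm = 64.9 + 41·(7 − 16.4)/21 = 46.5°C ✓ — fails.
F3 (21 nt, A=9 T=6 G=2 C=4): longest run = 3 ✓; GC 6/21 = 28.6%, outside 34.6–55.5% ✗; length 21 ✓; Tm = 64.9 + 41·(6 − 16.4)/21 = 44.6°C ✓ — fails.
F4 (25 nt, A=10 T=3 G=7 C=5): longest run = 3 ✓; GC 12/25 = 48.0% ✓; length 25 ✓; Tm = 64.9 + 41·(12 − 16.4)/25 = 57.7°C, outside 42.7–54.5°C ✗ — fails.

F1 only.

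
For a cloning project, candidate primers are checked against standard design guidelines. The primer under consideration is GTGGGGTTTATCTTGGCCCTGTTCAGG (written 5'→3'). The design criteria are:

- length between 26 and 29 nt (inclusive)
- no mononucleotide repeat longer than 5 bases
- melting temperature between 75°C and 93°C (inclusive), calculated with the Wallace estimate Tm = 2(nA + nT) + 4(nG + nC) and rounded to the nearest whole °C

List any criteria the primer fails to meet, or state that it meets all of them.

Base counts: A=2, T=10, G=10, C=5 (length 27).
length: length 27 ✓
homopolymer run: longest run = 4 ✓
Tm: Tm = 2·12 + 4·15 = 84°C ✓

Meets all criteria.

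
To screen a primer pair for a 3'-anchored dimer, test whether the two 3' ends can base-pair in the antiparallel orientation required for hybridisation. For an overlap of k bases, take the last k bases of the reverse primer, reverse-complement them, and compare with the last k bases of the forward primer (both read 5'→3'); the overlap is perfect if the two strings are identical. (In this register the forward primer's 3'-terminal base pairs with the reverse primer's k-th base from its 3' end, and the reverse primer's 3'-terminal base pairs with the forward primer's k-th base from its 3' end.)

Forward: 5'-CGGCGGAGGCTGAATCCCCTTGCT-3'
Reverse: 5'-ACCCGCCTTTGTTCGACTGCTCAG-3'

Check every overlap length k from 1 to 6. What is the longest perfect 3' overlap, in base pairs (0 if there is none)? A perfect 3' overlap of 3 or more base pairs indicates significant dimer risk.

Longest perfect overlap: 2 complementary base pairs; below the dimer-risk threshold (threshold 3).

Last 6 bases (5'→3') — forward …CTTGCT, reverse …GCTCAG.
Reverse complement of the reverse primer's last 6 bases: CTGAGC; its first k bases are the reverse complement of the reverse primer's last k bases, so a perfect k-base overlap needs the forward primer's last k bases to equal them.
Comparing (forward last k vs required): k=1: T vs C ✗; k=2: CT vs CT ✓; k=3: GCT vs CTG ✗; k=4: TGCT vs CTGA ✗; k=5: TTGCT vs CTGAG ✗; k=6: CTTGCT vs CTGAGC ✗.
Only k = 2 is perfect, so the longest perfect 3' overlap is 2.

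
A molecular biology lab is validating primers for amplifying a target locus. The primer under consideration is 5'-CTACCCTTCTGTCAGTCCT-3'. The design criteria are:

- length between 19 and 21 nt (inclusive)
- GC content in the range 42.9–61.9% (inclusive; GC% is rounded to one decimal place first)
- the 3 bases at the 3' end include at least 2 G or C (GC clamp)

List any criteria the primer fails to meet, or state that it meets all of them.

Base counts: A=2, T=7, G=2, C=8 (length 19).
length: length 19 ✓
GC content: GC 10/19 = 52.6% ✓
GC clamp: 3' end CCT has 2 G/C ✓

Meets all criteria.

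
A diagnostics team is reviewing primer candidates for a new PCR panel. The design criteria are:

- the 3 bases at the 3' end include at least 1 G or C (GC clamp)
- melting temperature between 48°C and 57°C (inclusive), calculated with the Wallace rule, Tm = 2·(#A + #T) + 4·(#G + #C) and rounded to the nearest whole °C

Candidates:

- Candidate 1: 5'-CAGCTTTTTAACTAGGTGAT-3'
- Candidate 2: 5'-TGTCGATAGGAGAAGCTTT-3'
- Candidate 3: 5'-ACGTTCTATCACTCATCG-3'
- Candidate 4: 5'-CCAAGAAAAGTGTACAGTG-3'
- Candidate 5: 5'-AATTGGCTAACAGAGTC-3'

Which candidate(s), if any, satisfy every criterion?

Candidate 1 (20 nt, A=5 T=8 G=4 C=3): 3' end GAT has 1 G/C ✓; Tm = 2·13 + 4·7 = 54°C ✓ — passes.
Candidate 2 (19 nt, A=5 T=6 G=6 C=2): 3' end TTT has 0 G/C, need ≥1 ✗; Tm = 2·11 + 4·8 = 54°C ✓ — fails.
Candidate 3 (18 nt, A=4 T=6 G=2 C=6): 3' end TCG has 2 G/C ✓; Tm = 2·10 + 4·8 = 52°C ✓ — passes.
Candidate 4 (19 nt, A=8 T=3 G=5 C=3): 3' end GTG has 2 G/C ✓; Tm = 2·11 + 4·8 = 54°C ✓ — passes.
Candidate 5 (17 nt, A=6 T=4 G=4 C=3): 3' end GTC has 2 G/C ✓; Tm = 2·10 + 4·7 = 48°C ✓ — passes.

Candidate 1, Candidate 3, Candidate 4 and Candidate 5.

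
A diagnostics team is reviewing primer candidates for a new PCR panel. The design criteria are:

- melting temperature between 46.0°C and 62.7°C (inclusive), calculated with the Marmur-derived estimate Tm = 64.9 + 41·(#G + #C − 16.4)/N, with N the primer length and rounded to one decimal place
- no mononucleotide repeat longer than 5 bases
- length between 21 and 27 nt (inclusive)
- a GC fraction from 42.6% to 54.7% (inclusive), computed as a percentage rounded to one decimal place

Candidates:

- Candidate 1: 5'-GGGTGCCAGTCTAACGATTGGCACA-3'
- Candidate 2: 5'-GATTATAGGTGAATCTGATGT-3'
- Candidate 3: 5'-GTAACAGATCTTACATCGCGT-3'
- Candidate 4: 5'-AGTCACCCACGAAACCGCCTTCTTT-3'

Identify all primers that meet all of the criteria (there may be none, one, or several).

Candidate 3 and Candidate 4.

Candidate 1 (25 nt, A=6 T=5 G=8 C=6): Tm = 64.9 + 41·(14 − 16.4)/25 = 61.0°C ✓; longest run = 3 ✓; length 25 ✓; GC 14/25 = 56.0%, outside 42.6–54.7% ✗ — fails.
Candidate 2 (21 nt, A=6 T=8 G=6 C=1): Tm = 64.9 + 41·(7 − 16.4)/21 = 46.5°C ✓; longest run = 2 ✓; length 21 ✓; GC 7/21 = 33.3%, outside 42.6–54.7% ✗ — fails.
Candidate 3 (21 nt, A=6 T=6 G=4 C=5): Tm = 64.9 + 41·(9 − 16.4)/21 = 50.5°C ✓; longest run = 2 ✓; length 21 ✓; GC 9/21 = 42.9% ✓ — passes.
Candidate 4 (25 nt, A=6 T=6 G=3 C=10): Tm = 64.9 + 41·(13 − 16.4)/25 = 59.3°C ✓; longest run = 3 ✓; length 25 ✓; GC 13/25 = 52.0% ✓ — passes.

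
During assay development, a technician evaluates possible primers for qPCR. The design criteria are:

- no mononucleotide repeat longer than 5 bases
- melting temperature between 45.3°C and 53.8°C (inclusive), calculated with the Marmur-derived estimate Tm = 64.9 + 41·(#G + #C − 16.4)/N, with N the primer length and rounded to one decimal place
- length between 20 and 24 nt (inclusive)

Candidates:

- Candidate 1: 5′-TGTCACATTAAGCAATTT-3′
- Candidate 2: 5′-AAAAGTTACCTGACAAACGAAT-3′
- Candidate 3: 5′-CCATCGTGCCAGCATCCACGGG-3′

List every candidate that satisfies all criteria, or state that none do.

Candidate 1 (18 nt, A=6 T=7 G=2 C=3): longest run = 3 ✓; Tm = 64.9 + 41·(5 − 16.4)/18 = 38.9°C, outside 45.3–53.8°C ✗; length 18, outside 20–24 ✗ — fails.
Candidate 2 (22 nt, A=11 T=4 G=3 C=4): longest run = 4 ✓; Tm = 64.9 + 41·(7 − 16.4)/22 = 47.4°C ✓; length 22 ✓ — passes.
Candidate 3 (22 nt, A=4 T=3 G=6 C=9): longest run = 3 ✓; Tm = 64.9 + 41·(15 − 16.4)/22 = 62.3°C, outside 45.3–53.8°C ✗; length 22 ✓ — fails.

Candidate 2 only.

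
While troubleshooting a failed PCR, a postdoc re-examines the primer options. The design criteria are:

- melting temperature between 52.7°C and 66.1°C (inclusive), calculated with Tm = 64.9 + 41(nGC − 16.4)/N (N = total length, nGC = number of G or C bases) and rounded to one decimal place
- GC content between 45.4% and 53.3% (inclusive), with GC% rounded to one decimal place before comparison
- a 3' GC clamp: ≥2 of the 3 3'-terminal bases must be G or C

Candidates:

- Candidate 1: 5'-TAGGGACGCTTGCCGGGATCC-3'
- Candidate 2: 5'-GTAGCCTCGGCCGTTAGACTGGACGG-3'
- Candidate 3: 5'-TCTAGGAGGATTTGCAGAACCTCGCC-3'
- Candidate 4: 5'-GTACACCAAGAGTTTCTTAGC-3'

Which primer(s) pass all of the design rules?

None of the candidates satisfy all criteria.

Candidate 1 (21 nt, A=3 T=4 G=8 C=6): Tm = 64.9 + 41·(14 − 16.4)/21 = 60.2°C ✓; GC 14/21 = 66.7%, outside 45.4–53.3% ✗; 3' end TCC has 2 G/C ✓ — fails.
Candidate 2 (26 nt, A=4 T=5 G=10 C=7): Tm = 64.9 + 41·(17 − 16.4)/26 = 65.8°C ✓; GC 17/26 = 65.4%, outside 45.4–53.3% ✗; 3' end CGG has 3 G/C ✓ — fails.
Candidate 3 (26 nt, A=6 T=6 G=7 C=7): Tm = 64.9 + 41·(14 − 16.4)/26 = 61.1°C ✓; GC 14/26 = 53.8%, outside 45.4–53.3% ✗; 3' end GCC has 3 G/C ✓ — fails.
Candidate 4 (21 nt, A=6 T=6 G=4 C=5): Tm = 64.9 + 41·(9 − 16.4)/21 = 50.5°C, outside 52.7–66.1°C ✗; GC 9/21 = 42.9%, outside 45.4–53.3% ✗; 3' end AGC has 2 G/C ✓ — fails.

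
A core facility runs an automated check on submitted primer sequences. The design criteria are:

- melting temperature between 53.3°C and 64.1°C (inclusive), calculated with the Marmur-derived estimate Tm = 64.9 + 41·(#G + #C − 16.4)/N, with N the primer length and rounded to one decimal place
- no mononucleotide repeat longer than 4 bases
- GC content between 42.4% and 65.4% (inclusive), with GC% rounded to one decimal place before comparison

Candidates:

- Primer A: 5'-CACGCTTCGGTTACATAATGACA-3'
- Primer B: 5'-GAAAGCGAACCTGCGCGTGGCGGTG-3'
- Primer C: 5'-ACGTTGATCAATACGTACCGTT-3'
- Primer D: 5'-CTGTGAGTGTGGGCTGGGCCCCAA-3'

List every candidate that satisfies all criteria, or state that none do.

Primer A (23 nt, A=7 T=6 G=4 C=6): Tm = 64.9 + 41·(10 − 16.4)/23 = 53.5°C ✓; longest run = 2 ✓; GC 10/23 = 43.5% ✓ — passes.
Primer B (25 nt, A=5 T=3 G=11 C=6): Tm = 64.9 + 41·(17 − 16.4)/25 = 65.9°C, outside 53.3–64.1°C ✗; longest run = 3 ✓; GC 17/25 = 68.0%, outside 42.4–65.4% ✗ — fails.
Primer C (22 nt, A=6 T=7 G=4 C=5): Tm = 64.9 + 41·(9 − 16.4)/22 = 51.1°C, outside 53.3–64.1°C ✗; longest run = 2 ✓; GC 9/22 = 40.9%, outside 42.4–65.4% ✗ — fails.
Primer D (24 nt, A=3 T=5 G=10 C=6): Tm = 64.9 + 41·(16 − 16.4)/24 = 64.2°C, outside 53.3–64.1°C ✗; longest run = 4 ✓; GC 16/24 = 66.7%, outside 42.4–65.4% ✗ — fails.

Primer A only.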